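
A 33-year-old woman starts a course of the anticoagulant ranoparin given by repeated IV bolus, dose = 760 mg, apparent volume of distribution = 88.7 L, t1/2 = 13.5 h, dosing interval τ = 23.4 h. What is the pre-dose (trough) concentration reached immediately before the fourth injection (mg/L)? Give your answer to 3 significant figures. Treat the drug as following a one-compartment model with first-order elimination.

C₀ per dose = Dose / Vd = 760 / 88.7 = 8.568 mg/L
k = ln2 / t½ = 0.693147 / 13.5 = 0.05134 h⁻¹
Fraction remaining after one interval: r = e^(−kτ) = e^(−0.05134 × 23.4) = 0.3008
Before dose 4, 3 doses have been given (aged 1τ, 2τ, 3τ).
C_trough = C₀ × (r + r² + … + r^3) = C₀ × r(1−r^3)/(1−r)
        = 8.568 × 0.3008 × (1 − 0.02722) / (1 − 0.3008) = 3.586 mg/L

3.59 mg/L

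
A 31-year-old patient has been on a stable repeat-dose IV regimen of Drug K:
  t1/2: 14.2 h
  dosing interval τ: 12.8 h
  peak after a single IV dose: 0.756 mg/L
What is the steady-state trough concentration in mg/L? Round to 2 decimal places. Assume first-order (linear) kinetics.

k = ln2 / t½ = 0.693147 / 14.2 = 0.04881 h⁻¹
e^(−kτ) = e^(−0.04881 × 12.8) = 0.5354
Accumulation ratio R = 1 / (1 − e^(−kτ)) = 1 / (1 − 0.5354) = 2.152
Steady-state trough = C₀ × R × e^(−kτ) = 0.756 × 2.152 × 0.5354 = 0.8710 mg/L

0.87 mg/L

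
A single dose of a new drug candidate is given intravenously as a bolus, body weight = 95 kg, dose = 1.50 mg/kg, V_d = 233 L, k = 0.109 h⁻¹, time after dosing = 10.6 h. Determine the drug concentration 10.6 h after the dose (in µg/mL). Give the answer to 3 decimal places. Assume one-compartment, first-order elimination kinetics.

Total dose = 1.50 × 95 = 142.5 mg
C₀ = Dose / Vd = 142.5 / 233 = 0.6116 mg/L
C = C₀ · e^(−k·t) = 0.6116 × e^(−0.1090 × 10.6)
  = 0.6116 × 0.3149 = 0.1926 mg/L
(0.1926 mg/L = 0.1926 µg/mL)

0.193 µg/mL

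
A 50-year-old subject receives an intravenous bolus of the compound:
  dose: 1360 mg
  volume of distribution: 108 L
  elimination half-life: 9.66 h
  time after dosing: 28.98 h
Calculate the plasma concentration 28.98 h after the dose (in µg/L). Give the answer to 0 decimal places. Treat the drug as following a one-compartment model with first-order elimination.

1574 µg/L

C₀ = Dose / Vd = 1360 / 108 = 12.59 mg/L
k = ln2 / t½ = 0.693147 / 9.66 = 0.07175 h⁻¹
t / t½ = 28.98 / 9.66 = 3 half-lives
C = C₀ × (1/2)^3 = 12.59 × 0.1250 = 1.574 mg/L
Convert: 1.574 mg/L × 1000 = 1574 µg/L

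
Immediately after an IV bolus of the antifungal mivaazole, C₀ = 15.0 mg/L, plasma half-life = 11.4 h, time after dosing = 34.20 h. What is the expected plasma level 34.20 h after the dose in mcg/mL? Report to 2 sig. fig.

1.9 mcg/mL

k = ln2 / t½ = 0.693147 / 11.4 = 0.06080 h⁻¹
t / t½ = 34.20 / 11.4 = 3 half-lives
C = C₀ × (1/2)^3 = 15.00 × 0.1250 = 1.875 mg/L
(1.875 mg/L = 1.875 mcg/mL)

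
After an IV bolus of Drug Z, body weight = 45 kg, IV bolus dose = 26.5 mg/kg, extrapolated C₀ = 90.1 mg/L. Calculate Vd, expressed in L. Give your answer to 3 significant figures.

13.2 L

Dose = 26.5 × 45 = 1193 mg
Vd = Dose / C₀ = 1193 / 90.1 = 13.24 L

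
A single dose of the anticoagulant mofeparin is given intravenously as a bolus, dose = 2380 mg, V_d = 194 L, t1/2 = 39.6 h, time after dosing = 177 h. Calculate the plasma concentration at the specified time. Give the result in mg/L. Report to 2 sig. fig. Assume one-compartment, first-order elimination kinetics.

0.55 mg/L

C₀ = Dose / Vd = 2380 / 194 = 12.27 mg/L
k = ln2 / t½ = 0.693147 / 39.6 = 0.01750 h⁻¹
C = C₀ · e^(−k·t) = 12.27 × e^(−0.01750 × 177)
  = 12.27 × 0.04516 = 0.5541 mg/L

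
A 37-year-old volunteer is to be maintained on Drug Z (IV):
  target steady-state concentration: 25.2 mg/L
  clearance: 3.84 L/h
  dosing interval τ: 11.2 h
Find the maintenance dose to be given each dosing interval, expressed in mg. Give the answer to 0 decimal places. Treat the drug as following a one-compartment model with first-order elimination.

1084 mg

At steady state, Dose/τ = Css × CL.
Dose = Css × CL × τ = 25.2 × 3.840 × 11.2 = 1084 mg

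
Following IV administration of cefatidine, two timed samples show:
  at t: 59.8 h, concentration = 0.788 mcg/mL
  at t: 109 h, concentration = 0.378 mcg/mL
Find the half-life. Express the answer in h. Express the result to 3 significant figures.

k = ln(C₁/C₂) / (t₂ − t₁) = ln(0.788/0.378) / (109 − 59.8)
  = 0.7346 / 49.20 = 0.01493 h⁻¹
t½ = ln2 / k = 0.693147 / 0.01493 = 46.43 h

46.4 h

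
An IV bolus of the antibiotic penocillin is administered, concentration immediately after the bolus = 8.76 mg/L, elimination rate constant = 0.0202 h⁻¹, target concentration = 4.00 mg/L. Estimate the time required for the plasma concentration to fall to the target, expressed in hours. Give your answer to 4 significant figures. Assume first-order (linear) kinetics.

38.81 h

t = ln(C₀ / C) / k = ln(8.760 / 4.00) / 0.02020
  = ln(2.190) / 0.02020 = 0.7839 / 0.02020 = 38.81 h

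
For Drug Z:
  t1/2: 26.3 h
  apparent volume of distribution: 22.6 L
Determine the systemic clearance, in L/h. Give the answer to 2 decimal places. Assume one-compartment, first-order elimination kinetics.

k = ln2 / t½ = 0.693147 / 26.3 = 0.02636 h⁻¹
CL = k × Vd = 0.02636 × 22.6 = 0.5957 L/h

0.60 L/h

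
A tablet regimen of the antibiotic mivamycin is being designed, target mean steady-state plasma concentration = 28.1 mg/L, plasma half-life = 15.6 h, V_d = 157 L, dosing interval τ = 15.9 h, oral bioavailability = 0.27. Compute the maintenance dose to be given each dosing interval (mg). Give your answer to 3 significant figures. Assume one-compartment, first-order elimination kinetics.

11500 mg

k = ln2 / t½ = 0.693147 / 15.6 = 0.04443 h⁻¹
CL = k × Vd = 0.04443 × 157 = 6.976 L/h
At steady state, F × (Dose/τ) = Css × CL.
Dose = Css × CL × τ / F = 28.1 × 6.976 × 15.9 / 0.27 = 11540 mg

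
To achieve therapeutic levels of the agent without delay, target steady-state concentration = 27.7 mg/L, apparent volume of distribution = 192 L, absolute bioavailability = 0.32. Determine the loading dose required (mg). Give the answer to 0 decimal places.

16620 mg

LD = Css × Vd / F = 27.7 × 192 / 0.32 = 16620 mg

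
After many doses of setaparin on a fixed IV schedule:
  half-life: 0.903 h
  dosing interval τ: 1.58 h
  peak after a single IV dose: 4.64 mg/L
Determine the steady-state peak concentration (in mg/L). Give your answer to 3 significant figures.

k = ln2 / t½ = 0.693147 / 0.903 = 0.7676 h⁻¹
e^(−kτ) = e^(−0.7676 × 1.58) = 0.2974
Accumulation ratio R = 1 / (1 − e^(−kτ)) = 1 / (1 − 0.2974) = 1.423
Steady-state peak = C₀ × R = 4.64 × 1.423 = 6.603 mg/L

6.60 mg/L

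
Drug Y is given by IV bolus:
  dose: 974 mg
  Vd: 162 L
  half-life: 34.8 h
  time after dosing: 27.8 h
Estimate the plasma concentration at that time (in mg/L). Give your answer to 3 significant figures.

C₀ = Dose / Vd = 974.0 / 162 = 6.012 mg/L
k = ln2 / t½ = 0.693147 / 34.8 = 0.01992 h⁻¹
C = C₀ · e^(−k·t) = 6.012 × e^(−0.01992 × 27.8)
  = 6.012 × 0.5748 = 3.456 mg/L

3.46 mg/L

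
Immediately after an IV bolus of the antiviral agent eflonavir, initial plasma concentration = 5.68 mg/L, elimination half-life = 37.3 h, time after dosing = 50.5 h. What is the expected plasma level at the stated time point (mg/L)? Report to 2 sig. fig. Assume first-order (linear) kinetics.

2.2 mg/L

k = ln2 / t½ = 0.693147 / 37.3 = 0.01858 h⁻¹
C = C₀ · e^(−k·t) = 5.680 × e^(−0.01858 × 50.5)
  = 5.680 × 0.3913 = 2.223 mg/L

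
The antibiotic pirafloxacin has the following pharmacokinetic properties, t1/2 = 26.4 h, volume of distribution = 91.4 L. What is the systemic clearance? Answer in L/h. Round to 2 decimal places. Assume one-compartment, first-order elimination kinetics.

k = ln2 / t½ = 0.693147 / 26.4 = 0.02626 h⁻¹
CL = k × Vd = 0.02626 × 91.4 = 2.400 L/h

2.40 L/h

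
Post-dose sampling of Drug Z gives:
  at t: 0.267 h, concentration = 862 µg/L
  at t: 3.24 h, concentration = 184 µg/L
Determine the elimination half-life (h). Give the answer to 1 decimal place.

k = ln(C₁/C₂) / (t₂ − t₁) = ln(862/184) / (3.24 − 0.267)
  = 1.544 / 2.973 = 0.5193 h⁻¹
t½ = ln2 / k = 0.693147 / 0.5193 = 1.335 h

1.3 h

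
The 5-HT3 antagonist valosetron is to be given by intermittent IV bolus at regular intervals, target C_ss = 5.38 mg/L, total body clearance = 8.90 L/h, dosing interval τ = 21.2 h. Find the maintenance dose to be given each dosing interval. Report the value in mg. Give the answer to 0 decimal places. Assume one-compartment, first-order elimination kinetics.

At steady state, Dose/τ = Css × CL.
Dose = Css × CL × τ = 5.38 × 8.900 × 21.2 = 1015 mg

1015 mg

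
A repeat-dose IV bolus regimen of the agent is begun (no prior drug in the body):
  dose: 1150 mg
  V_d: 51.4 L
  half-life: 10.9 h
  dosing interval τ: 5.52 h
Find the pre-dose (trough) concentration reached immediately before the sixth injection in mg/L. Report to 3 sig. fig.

44.0 mg/L

C₀ per dose = Dose / Vd = 1150 / 51.4 = 22.37 mg/L
k = ln2 / t½ = 0.693147 / 10.9 = 0.06359 h⁻¹
Fraction remaining after one interval: r = e^(−kτ) = e^(−0.06359 × 5.52) = 0.7040
Before dose 6, 5 doses have been given (aged 1τ, 2τ, 3τ, 4τ, 5τ).
C_trough = C₀ × (r + r² + … + r^5) = C₀ × r(1−r^5)/(1−r)
        = 22.37 × 0.7040 × (1 − 0.1729) / (1 − 0.7040) = 44.01 mg/L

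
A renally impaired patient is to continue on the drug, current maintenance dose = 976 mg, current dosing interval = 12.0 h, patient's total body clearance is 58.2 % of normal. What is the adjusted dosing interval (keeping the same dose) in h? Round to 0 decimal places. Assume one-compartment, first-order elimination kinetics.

21 h

To keep the same average steady-state level, dosing rate must scale with clearance.
CL ratio = 58.2 / 100 = 0.5820
New interval (same dose) = 12.0 / 0.5820 = 20.62 h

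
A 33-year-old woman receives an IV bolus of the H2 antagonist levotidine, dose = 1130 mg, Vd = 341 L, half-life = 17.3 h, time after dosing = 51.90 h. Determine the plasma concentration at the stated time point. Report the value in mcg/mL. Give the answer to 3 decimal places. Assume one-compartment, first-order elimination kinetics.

0.414 mcg/mL

C₀ = Dose / Vd = 1130 / 341 = 3.314 mg/L
k = ln2 / t½ = 0.693147 / 17.3 = 0.04007 h⁻¹
t / t½ = 51.90 / 17.3 = 3 half-lives
C = C₀ × (1/2)^3 = 3.314 × 0.1250 = 0.4143 mg/L
(0.4143 mg/L = 0.4143 mcg/mL)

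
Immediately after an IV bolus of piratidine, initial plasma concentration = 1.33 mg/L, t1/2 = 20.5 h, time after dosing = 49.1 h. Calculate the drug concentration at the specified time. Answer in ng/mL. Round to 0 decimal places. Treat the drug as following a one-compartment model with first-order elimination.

k = ln2 / t½ = 0.693147 / 20.5 = 0.03381 h⁻¹
C = C₀ · e^(−k·t) = 1.330 × e^(−0.03381 × 49.1)
  = 1.330 × 0.1901 = 0.2528 mg/L
Convert: 0.2528 mg/L × 1000 = 252.8 ng/mL

253 ng/mL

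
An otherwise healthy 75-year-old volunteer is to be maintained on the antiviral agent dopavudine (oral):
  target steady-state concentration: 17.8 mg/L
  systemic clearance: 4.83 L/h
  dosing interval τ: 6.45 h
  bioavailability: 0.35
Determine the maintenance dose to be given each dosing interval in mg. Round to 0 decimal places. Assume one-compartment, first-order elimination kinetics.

At steady state, F × (Dose/τ) = Css × CL.
Dose = Css × CL × τ / F = 17.8 × 4.830 × 6.45 / 0.35 = 1584 mg

1584 mg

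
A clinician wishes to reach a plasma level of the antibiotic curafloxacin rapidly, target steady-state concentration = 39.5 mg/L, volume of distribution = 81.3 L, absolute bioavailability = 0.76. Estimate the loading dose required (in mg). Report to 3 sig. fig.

4230 mg

LD = Css × Vd / F = 39.5 × 81.3 / 0.76 = 4225 mg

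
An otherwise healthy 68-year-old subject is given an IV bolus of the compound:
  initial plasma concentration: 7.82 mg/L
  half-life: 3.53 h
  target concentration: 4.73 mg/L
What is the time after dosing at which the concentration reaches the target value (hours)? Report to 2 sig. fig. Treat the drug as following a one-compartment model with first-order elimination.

k = ln2 / t½ = 0.693147 / 3.53 = 0.1964 h⁻¹
t = ln(C₀ / C) / k = ln(7.820 / 4.73) / 0.1964
  = ln(1.653) / 0.1964 = 0.5026 / 0.1964 = 2.559 h

2.6 h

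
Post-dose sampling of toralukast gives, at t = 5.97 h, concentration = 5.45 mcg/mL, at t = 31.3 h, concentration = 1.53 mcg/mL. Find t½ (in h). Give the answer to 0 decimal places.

k = ln(C₁/C₂) / (t₂ − t₁) = ln(5.45/1.53) / (31.3 − 5.97)
  = 1.270 / 25.33 = 0.05014 h⁻¹
t½ = ln2 / k = 0.693147 / 0.05014 = 13.82 h

14 h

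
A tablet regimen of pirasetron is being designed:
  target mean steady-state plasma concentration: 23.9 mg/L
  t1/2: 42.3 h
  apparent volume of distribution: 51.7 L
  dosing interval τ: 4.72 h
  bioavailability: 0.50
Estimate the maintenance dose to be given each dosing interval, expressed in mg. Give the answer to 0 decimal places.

191 mg

k = ln2 / t½ = 0.693147 / 42.3 = 0.01639 h⁻¹
CL = k × Vd = 0.01639 × 51.7 = 0.8474 L/h
At steady state, F × (Dose/τ) = Css × CL.
Dose = Css × CL × τ / F = 23.9 × 0.8474 × 4.72 / 0.50 = 191.2 mg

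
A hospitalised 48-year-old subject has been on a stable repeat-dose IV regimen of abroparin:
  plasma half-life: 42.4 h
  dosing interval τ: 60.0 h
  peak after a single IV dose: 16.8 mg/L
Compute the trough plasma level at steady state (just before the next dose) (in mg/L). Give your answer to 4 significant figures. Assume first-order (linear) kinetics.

k = ln2 / t½ = 0.693147 / 42.4 = 0.01635 h⁻¹
e^(−kτ) = e^(−0.01635 × 60.0) = 0.3749
Accumulation ratio R = 1 / (1 − e^(−kτ)) = 1 / (1 − 0.3749) = 1.600
Steady-state trough = C₀ × R × e^(−kτ) = 16.8 × 1.600 × 0.3749 = 10.08 mg/L

10.08 mg/L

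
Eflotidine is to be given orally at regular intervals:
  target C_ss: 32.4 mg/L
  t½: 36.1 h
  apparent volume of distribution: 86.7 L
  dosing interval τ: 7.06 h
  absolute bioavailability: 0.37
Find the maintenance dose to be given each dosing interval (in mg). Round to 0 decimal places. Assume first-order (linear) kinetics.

k = ln2 / t½ = 0.693147 / 36.1 = 0.01920 h⁻¹
CL = k × Vd = 0.01920 × 86.7 = 1.665 L/h
At steady state, F × (Dose/τ) = Css × CL.
Dose = Css × CL × τ / F = 32.4 × 1.665 × 7.06 / 0.37 = 1029 mg

1029 mg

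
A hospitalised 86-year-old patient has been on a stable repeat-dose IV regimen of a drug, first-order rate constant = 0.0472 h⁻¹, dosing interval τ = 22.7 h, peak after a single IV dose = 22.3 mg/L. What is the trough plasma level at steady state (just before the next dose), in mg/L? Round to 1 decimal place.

e^(−kτ) = e^(−0.04720 × 22.7) = 0.3425
Accumulation ratio R = 1 / (1 − e^(−kτ)) = 1 / (1 − 0.3425) = 1.521
Steady-state trough = C₀ × R × e^(−kτ) = 22.3 × 1.521 × 0.3425 = 11.62 mg/L

11.6 mg/L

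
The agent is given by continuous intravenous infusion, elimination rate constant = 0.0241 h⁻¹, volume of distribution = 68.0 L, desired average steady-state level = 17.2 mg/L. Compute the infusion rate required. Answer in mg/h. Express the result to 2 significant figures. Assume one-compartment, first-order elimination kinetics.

28 mg/h

CL = k × Vd = 0.02410 × 68.0 = 1.639 L/h
At steady state, infusion rate R₀ = Css × CL = 17.2 × 1.639 = 28.19 mg/h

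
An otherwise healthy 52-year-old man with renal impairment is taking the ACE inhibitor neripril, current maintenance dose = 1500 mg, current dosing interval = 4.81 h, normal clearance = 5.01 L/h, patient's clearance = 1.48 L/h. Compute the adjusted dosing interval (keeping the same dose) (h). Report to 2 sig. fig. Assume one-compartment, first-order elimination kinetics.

16 h

To keep the same average steady-state level, dosing rate must scale with clearance.
CL ratio = 1.48 / 5.01 = 0.2954
New interval (same dose) = 4.81 / 0.2954 = 16.28 h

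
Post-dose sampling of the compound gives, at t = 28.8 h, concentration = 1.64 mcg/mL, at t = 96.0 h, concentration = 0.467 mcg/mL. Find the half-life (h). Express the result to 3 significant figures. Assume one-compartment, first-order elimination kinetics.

37.1 h

k = ln(C₁/C₂) / (t₂ − t₁) = ln(1.64/0.467) / (96.0 − 28.8)
  = 1.256 / 67.20 = 0.01869 h⁻¹
t½ = ln2 / k = 0.693147 / 0.01869 = 37.09 h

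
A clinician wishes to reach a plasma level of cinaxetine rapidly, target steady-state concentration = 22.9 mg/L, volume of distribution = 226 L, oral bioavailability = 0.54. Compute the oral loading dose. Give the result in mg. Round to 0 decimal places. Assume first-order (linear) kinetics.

LD = Css × Vd / F = 22.9 × 226 / 0.54 = 9584 mg

9584 mg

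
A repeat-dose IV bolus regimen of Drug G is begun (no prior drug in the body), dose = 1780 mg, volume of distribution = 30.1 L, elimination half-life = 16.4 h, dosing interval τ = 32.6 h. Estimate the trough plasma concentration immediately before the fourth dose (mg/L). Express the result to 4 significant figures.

19.62 mg/L

C₀ per dose = Dose / Vd = 1780 / 30.1 = 59.14 mg/L
k = ln2 / t½ = 0.693147 / 16.4 = 0.04227 h⁻¹
Fraction remaining after one interval: r = e^(−kτ) = e^(−0.04227 × 32.6) = 0.2521
Before dose 4, 3 doses have been given (aged 1τ, 2τ, 3τ).
C_trough = C₀ × (r + r² + … + r^3) = C₀ × r(1−r^3)/(1−r)
        = 59.14 × 0.2521 × (1 − 0.01602) / (1 − 0.2521) = 19.62 mg/L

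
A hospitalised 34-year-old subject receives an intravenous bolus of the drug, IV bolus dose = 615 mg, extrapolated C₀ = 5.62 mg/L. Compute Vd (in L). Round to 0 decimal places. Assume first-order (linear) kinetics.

109 L

Vd = Dose / C₀ = 615.0 / 5.62 = 109.4 L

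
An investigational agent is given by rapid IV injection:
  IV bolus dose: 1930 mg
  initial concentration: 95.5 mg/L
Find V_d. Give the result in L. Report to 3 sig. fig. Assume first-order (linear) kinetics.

Vd = Dose / C₀ = 1930 / 95.5 = 20.21 L

20.2 L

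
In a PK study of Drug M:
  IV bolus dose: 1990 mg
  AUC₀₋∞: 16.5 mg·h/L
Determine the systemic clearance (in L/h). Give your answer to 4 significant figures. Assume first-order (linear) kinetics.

CL = Dose / AUC = 1990 / 16.5 = 120.6 L/h

120.6 L/h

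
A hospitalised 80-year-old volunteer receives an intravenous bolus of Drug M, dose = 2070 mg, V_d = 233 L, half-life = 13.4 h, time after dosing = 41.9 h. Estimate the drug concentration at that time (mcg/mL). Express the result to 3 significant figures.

1.02 mcg/mL

C₀ = Dose / Vd = 2070 / 233 = 8.884 mg/L
k = ln2 / t½ = 0.693147 / 13.4 = 0.05173 h⁻¹
C = C₀ · e^(−k·t) = 8.884 × e^(−0.05173 × 41.9)
  = 8.884 × 0.1145 = 1.017 mg/L
(1.017 mg/L = 1.017 mcg/mL)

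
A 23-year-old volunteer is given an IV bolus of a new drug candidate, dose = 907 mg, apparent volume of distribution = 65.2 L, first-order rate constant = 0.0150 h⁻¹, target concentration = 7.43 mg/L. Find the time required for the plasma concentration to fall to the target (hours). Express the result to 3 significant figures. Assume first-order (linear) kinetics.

41.8 h

C₀ = Dose / Vd = 907.0 / 65.2 = 13.91 mg/L
t = ln(C₀ / C) / k = ln(13.91 / 7.43) / 0.01500
  = ln(1.872) / 0.01500 = 0.6270 / 0.01500 = 41.80 h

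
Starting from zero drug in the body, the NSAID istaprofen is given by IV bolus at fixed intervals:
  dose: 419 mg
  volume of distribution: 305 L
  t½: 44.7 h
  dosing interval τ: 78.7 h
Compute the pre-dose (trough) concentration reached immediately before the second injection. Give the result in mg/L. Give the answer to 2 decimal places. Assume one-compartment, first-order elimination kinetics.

C₀ per dose = Dose / Vd = 419 / 305 = 1.374 mg/L
k = ln2 / t½ = 0.693147 / 44.7 = 0.01551 h⁻¹
Fraction remaining after one interval: r = e^(−kτ) = e^(−0.01551 × 78.7) = 0.2950
Before dose 2, 1 dose has been given (aged 1τ).
C_trough = C₀ × r = 1.374 × 0.2950 = 0.4053 mg/L

0.41 mg/L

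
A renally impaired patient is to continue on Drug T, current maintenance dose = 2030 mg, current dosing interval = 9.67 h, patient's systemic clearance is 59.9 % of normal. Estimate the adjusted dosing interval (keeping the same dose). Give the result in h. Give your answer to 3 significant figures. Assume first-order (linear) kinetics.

To keep the same average steady-state level, dosing rate must scale with clearance.
CL ratio = 59.9 / 100 = 0.5990
New interval (same dose) = 9.67 / 0.5990 = 16.14 h

16.1 h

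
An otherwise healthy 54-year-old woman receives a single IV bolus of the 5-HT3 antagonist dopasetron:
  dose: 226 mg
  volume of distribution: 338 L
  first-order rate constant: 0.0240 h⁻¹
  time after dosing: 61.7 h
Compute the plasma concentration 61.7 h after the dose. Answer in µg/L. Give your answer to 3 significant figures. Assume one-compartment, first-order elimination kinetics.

C₀ = Dose / Vd = 226.0 / 338 = 0.6686 mg/L
C = C₀ · e^(−k·t) = 0.6686 × e^(−0.02400 × 61.7)
  = 0.6686 × 0.2275 = 0.1521 mg/L
Convert: 0.1521 mg/L × 1000 = 152.1 µg/L

152 µg/L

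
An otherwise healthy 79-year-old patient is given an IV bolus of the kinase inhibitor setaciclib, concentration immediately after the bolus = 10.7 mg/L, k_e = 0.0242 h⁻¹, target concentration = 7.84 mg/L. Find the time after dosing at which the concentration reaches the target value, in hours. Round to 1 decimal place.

t = ln(C₀ / C) / k = ln(10.70 / 7.84) / 0.02420
  = ln(1.365) / 0.02420 = 0.3112 / 0.02420 = 12.86 h

12.9 h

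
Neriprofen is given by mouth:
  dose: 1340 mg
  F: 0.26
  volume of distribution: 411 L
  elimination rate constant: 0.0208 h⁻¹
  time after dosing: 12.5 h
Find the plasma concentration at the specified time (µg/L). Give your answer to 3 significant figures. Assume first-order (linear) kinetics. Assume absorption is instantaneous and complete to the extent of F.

Amount reaching circulation = F × Dose = 0.26 × 1340 = 348.4 mg
C₀ = F·Dose / Vd = 348.4 / 411 = 0.8477 mg/L
C = C₀ · e^(−k·t) = 0.8477 × e^(−0.02080 × 12.5)
  = 0.8477 × 0.7711 = 0.6537 mg/L
Convert: 0.6537 mg/L × 1000 = 653.7 µg/L

654 µg/L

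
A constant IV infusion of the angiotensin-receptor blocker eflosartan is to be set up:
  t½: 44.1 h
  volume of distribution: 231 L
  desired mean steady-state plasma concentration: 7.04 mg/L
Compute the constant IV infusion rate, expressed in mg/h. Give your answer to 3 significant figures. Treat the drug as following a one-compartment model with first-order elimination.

k = ln2 / t½ = 0.693147 / 44.1 = 0.01572 h⁻¹
CL = k × Vd = 0.01572 × 231 = 3.631 L/h
At steady state, infusion rate R₀ = Css × CL = 7.04 × 3.631 = 25.56 mg/h

25.6 mg/h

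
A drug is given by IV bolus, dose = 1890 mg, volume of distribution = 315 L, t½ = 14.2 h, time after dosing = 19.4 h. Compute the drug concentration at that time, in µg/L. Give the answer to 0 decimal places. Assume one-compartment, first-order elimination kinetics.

2327 µg/L

C₀ = Dose / Vd = 1890 / 315 = 6.000 mg/L
k = ln2 / t½ = 0.693147 / 14.2 = 0.04881 h⁻¹
C = C₀ · e^(−k·t) = 6.000 × e^(−0.04881 × 19.4)
  = 6.000 × 0.3879 = 2.327 mg/L
Convert: 2.327 mg/L × 1000 = 2327 µg/L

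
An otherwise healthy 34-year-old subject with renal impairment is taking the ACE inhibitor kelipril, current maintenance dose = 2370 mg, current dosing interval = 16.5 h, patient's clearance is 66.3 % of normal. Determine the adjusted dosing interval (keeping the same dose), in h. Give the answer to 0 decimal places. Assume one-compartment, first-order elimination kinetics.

To keep the same average steady-state level, dosing rate must scale with clearance.
CL ratio = 66.3 / 100 = 0.6630
New interval (same dose) = 16.5 / 0.6630 = 24.89 h

25 h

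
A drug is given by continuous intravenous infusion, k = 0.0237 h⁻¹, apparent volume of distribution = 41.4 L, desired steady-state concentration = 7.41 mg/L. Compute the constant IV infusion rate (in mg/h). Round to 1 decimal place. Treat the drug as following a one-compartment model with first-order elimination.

7.3 mg/h

CL = k × Vd = 0.02370 × 41.4 = 0.9812 L/h
At steady state, infusion rate R₀ = Css × CL = 7.41 × 0.9812 = 7.271 mg/h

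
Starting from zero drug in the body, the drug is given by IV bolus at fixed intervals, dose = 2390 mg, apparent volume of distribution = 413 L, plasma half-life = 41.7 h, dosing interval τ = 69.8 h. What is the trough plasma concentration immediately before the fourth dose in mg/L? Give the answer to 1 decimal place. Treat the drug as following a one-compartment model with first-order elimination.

2.6 mg/L

C₀ per dose = Dose / Vd = 2390 / 413 = 5.787 mg/L
k = ln2 / t½ = 0.693147 / 41.7 = 0.01662 h⁻¹
Fraction remaining after one interval: r = e^(−kτ) = e^(−0.01662 × 69.8) = 0.3135
Before dose 4, 3 doses have been given (aged 1τ, 2τ, 3τ).
C_trough = C₀ × (r + r² + … + r^3) = C₀ × r(1−r^3)/(1−r)
        = 5.787 × 0.3135 × (1 − 0.03081) / (1 − 0.3135) = 2.561 mg/L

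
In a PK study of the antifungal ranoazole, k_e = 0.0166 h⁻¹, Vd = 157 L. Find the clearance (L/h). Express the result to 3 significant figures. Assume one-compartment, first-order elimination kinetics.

2.61 L/h

CL = k × Vd = 0.0166 × 157 = 2.606 L/h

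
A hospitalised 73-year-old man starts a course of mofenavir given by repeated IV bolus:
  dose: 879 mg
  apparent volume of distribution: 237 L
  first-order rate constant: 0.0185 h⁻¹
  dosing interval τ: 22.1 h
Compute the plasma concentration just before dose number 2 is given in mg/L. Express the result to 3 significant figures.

C₀ per dose = Dose / Vd = 879 / 237 = 3.709 mg/L
Fraction remaining after one interval: r = e^(−kτ) = e^(−0.01850 × 22.1) = 0.6644
Before dose 2, 1 dose has been given (aged 1τ).
C_trough = C₀ × r = 3.709 × 0.6644 = 2.464 mg/L

2.46 mg/L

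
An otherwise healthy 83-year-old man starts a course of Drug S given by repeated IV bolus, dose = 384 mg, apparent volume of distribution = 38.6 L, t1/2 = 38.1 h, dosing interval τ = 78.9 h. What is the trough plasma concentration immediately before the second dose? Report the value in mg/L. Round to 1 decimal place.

C₀ per dose = Dose / Vd = 384 / 38.6 = 9.948 mg/L
k = ln2 / t½ = 0.693147 / 38.1 = 0.01819 h⁻¹
Fraction remaining after one interval: r = e^(−kτ) = e^(−0.01819 × 78.9) = 0.2381
Before dose 2, 1 dose has been given (aged 1τ).
C_trough = C₀ × r = 9.948 × 0.2381 = 2.369 mg/L

2.4 mg/L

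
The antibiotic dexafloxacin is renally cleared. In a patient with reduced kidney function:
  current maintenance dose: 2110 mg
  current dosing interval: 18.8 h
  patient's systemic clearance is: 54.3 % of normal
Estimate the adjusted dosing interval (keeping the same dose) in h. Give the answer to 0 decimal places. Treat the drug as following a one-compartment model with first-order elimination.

To keep the same average steady-state level, dosing rate must scale with clearance.
CL ratio = 54.3 / 100 = 0.5430
New interval (same dose) = 18.8 / 0.5430 = 34.62 h

35 h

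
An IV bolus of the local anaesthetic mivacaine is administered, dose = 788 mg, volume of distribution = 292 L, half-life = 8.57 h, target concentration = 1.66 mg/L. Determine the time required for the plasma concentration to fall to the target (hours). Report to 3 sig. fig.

6.01 h

C₀ = Dose / Vd = 788.0 / 292 = 2.699 mg/L
k = ln2 / t½ = 0.693147 / 8.57 = 0.08088 h⁻¹
t = ln(C₀ / C) / k = ln(2.699 / 1.66) / 0.08088
  = ln(1.626) / 0.08088 = 0.4861 / 0.08088 = 6.010 h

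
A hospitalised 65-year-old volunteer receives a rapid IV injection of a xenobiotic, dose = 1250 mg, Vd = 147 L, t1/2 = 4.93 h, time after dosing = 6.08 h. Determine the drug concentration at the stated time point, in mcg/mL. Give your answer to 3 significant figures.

C₀ = Dose / Vd = 1250 / 147 = 8.503 mg/L
k = ln2 / t½ = 0.693147 / 4.93 = 0.1406 h⁻¹
C = C₀ · e^(−k·t) = 8.503 × e^(−0.1406 × 6.08)
  = 8.503 × 0.4253 = 3.616 mg/L
(3.616 mg/L = 3.616 mcg/mL)

3.62 mcg/mL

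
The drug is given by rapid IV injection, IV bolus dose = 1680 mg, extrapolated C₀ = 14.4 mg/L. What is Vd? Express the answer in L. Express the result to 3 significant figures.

117 L

Vd = Dose / C₀ = 1680 / 14.4 = 116.7 L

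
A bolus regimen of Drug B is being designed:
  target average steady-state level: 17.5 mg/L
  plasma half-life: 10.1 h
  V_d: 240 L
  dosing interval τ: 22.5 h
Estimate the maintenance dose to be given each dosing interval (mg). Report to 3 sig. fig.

k = ln2 / t½ = 0.693147 / 10.1 = 0.06863 h⁻¹
CL = k × Vd = 0.06863 × 240 = 16.47 L/h
At steady state, Dose/τ = Css × CL.
Dose = Css × CL × τ = 17.5 × 16.47 × 22.5 = 6485 mg

6490 mg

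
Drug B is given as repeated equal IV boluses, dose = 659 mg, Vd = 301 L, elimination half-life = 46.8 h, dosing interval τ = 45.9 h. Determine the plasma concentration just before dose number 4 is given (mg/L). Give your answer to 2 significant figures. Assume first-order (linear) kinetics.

C₀ per dose = Dose / Vd = 659 / 301 = 2.189 mg/L
k = ln2 / t½ = 0.693147 / 46.8 = 0.01481 h⁻¹
Fraction remaining after one interval: r = e^(−kτ) = e^(−0.01481 × 45.9) = 0.5067
Before dose 4, 3 doses have been given (aged 1τ, 2τ, 3τ).
C_trough = C₀ × (r + r² + … + r^3) = C₀ × r(1−r^3)/(1−r)
        = 2.189 × 0.5067 × (1 − 0.1301) / (1 − 0.5067) = 1.956 mg/L

2.0 mg/L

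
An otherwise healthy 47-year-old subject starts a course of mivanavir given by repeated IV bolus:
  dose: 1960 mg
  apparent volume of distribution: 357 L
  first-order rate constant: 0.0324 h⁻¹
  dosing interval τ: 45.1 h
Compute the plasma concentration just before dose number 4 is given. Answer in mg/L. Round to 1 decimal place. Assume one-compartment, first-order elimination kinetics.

C₀ per dose = Dose / Vd = 1960 / 357 = 5.490 mg/L
Fraction remaining after one interval: r = e^(−kτ) = e^(−0.03240 × 45.1) = 0.2319
Before dose 4, 3 doses have been given (aged 1τ, 2τ, 3τ).
C_trough = C₀ × (r + r² + … + r^3) = C₀ × r(1−r^3)/(1−r)
        = 5.490 × 0.2319 × (1 − 0.01247) / (1 − 0.2319) = 1.637 mg/L

1.6 mg/L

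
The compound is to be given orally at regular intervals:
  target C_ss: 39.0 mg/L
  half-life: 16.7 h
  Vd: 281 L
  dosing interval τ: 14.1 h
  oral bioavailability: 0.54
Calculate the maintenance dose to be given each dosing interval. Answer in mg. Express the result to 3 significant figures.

11900 mg

k = ln2 / t½ = 0.693147 / 16.7 = 0.04151 h⁻¹
CL = k × Vd = 0.04151 × 281 = 11.66 L/h
At steady state, F × (Dose/τ) = Css × CL.
Dose = Css × CL × τ / F = 39.0 × 11.66 × 14.1 / 0.54 = 11870 mg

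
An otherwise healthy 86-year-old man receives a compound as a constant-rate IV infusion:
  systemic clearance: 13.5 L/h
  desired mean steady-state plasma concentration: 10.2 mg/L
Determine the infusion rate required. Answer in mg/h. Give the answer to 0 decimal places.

138 mg/h

At steady state, infusion rate R₀ = Css × CL = 10.2 × 13.50 = 137.7 mg/h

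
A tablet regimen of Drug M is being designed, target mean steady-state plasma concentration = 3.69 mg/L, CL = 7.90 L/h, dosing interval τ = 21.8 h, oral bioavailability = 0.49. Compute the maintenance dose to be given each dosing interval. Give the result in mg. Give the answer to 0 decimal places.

At steady state, F × (Dose/τ) = Css × CL.
Dose = Css × CL × τ / F = 3.69 × 7.900 × 21.8 / 0.49 = 1297 mg

1297 mg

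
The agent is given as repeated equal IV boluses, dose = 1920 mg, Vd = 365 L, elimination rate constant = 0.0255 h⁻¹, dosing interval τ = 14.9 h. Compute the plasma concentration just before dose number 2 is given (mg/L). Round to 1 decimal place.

3.6 mg/L

C₀ per dose = Dose / Vd = 1920 / 365 = 5.260 mg/L
Fraction remaining after one interval: r = e^(−kτ) = e^(−0.02550 × 14.9) = 0.6839
Before dose 2, 1 dose has been given (aged 1τ).
C_trough = C₀ × r = 5.260 × 0.6839 = 3.597 mg/L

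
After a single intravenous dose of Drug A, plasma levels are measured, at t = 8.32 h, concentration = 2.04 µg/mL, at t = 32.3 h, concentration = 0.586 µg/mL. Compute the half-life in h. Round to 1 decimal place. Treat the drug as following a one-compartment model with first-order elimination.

13.3 h

k = ln(C₁/C₂) / (t₂ − t₁) = ln(2.04/0.586) / (32.3 − 8.32)
  = 1.247 / 23.98 = 0.05200 h⁻¹
t½ = ln2 / k = 0.693147 / 0.05200 = 13.33 h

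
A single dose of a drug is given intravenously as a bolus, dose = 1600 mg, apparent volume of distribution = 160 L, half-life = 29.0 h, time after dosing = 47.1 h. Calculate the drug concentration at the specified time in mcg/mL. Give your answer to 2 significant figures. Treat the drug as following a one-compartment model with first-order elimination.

3.2 mcg/mL

C₀ = Dose / Vd = 1600 / 160 = 10.00 mg/L
k = ln2 / t½ = 0.693147 / 29.0 = 0.02390 h⁻¹
C = C₀ · e^(−k·t) = 10.00 × e^(−0.02390 × 47.1)
  = 10.00 × 0.3244 = 3.244 mg/L
(3.244 mg/L = 3.244 mcg/mL)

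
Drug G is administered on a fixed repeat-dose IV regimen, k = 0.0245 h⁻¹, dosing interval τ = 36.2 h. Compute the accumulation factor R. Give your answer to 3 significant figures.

1.70

e^(−kτ) = e^(−0.02450 × 36.2) = 0.4119
Accumulation ratio R = 1 / (1 − e^(−kτ)) = 1 / (1 − 0.4119) = 1.700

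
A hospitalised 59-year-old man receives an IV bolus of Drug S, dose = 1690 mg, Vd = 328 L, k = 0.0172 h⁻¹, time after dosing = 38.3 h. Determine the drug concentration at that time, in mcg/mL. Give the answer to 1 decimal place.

C₀ = Dose / Vd = 1690 / 328 = 5.152 mg/L
C = C₀ · e^(−k·t) = 5.152 × e^(−0.01720 × 38.3)
  = 5.152 × 0.5175 = 2.666 mg/L
(2.666 mg/L = 2.666 mcg/mL)

2.7 mcg/mL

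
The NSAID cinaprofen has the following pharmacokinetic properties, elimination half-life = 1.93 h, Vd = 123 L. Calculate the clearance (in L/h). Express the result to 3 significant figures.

k = ln2 / t½ = 0.693147 / 1.93 = 0.3591 h⁻¹
CL = k × Vd = 0.3591 × 123 = 44.17 L/h

44.2 L/h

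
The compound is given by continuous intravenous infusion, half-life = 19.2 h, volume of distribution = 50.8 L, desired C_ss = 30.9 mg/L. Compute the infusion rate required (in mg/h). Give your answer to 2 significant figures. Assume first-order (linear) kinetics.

57 mg/h

k = ln2 / t½ = 0.693147 / 19.2 = 0.03610 h⁻¹
CL = k × Vd = 0.03610 × 50.8 = 1.834 L/h
At steady state, infusion rate R₀ = Css × CL = 30.9 × 1.834 = 56.67 mg/h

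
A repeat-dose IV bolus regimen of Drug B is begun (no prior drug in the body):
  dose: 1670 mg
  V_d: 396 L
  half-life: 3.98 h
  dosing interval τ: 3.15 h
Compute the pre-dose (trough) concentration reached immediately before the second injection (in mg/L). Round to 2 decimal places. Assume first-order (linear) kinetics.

2.44 mg/L

C₀ per dose = Dose / Vd = 1670 / 396 = 4.217 mg/L
k = ln2 / t½ = 0.693147 / 3.98 = 0.1742 h⁻¹
Fraction remaining after one interval: r = e^(−kτ) = e^(−0.1742 × 3.15) = 0.5777
Before dose 2, 1 dose has been given (aged 1τ).
C_trough = C₀ × r = 4.217 × 0.5777 = 2.436 mg/L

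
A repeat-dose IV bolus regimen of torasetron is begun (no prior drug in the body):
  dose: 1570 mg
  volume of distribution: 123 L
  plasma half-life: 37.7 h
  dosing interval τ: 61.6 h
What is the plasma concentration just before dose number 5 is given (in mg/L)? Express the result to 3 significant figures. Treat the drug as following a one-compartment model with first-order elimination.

6.00 mg/L

C₀ per dose = Dose / Vd = 1570 / 123 = 12.76 mg/L
k = ln2 / t½ = 0.693147 / 37.7 = 0.01839 h⁻¹
Fraction remaining after one interval: r = e^(−kτ) = e^(−0.01839 × 61.6) = 0.3221
Before dose 5, 4 doses have been given (aged 1τ, 2τ, 3τ, 4τ).
C_trough = C₀ × (r + r² + … + r^4) = C₀ × r(1−r^4)/(1−r)
        = 12.76 × 0.3221 × (1 − 0.01076) / (1 − 0.3221) = 5.998 mg/L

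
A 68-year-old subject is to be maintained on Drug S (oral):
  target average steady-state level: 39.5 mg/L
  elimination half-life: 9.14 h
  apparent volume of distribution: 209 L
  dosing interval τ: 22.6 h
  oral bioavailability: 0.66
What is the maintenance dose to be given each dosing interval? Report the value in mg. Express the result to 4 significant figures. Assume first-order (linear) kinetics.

21440 mg

k = ln2 / t½ = 0.693147 / 9.14 = 0.07584 h⁻¹
CL = k × Vd = 0.07584 × 209 = 15.85 L/h
At steady state, F × (Dose/τ) = Css × CL.
Dose = Css × CL × τ / F = 39.5 × 15.85 × 22.6 / 0.66 = 21440 mg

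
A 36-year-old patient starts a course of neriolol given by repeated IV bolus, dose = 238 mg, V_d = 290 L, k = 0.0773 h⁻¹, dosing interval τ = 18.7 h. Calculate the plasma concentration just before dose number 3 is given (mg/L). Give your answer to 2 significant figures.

C₀ per dose = Dose / Vd = 238 / 290 = 0.8207 mg/L
Fraction remaining after one interval: r = e^(−kτ) = e^(−0.07730 × 18.7) = 0.2356
Before dose 3, 2 doses have been given (aged 1τ, 2τ).
C_trough = C₀ × (r + r²) = 0.8207 × (0.2356 + 0.05551) = 0.2389 mg/L

0.24 mg/L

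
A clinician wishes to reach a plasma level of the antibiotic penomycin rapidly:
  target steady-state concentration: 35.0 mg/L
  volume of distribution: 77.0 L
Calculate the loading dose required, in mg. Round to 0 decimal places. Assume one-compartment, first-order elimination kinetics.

LD = Css × Vd = 35.0 × 77.0 = 2695 mg

2695 mg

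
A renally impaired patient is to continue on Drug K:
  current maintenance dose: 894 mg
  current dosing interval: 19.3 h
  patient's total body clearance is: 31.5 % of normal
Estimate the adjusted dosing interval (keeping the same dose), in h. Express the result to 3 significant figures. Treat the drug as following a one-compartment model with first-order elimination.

61.3 h

To keep the same average steady-state level, dosing rate must scale with clearance.
CL ratio = 31.5 / 100 = 0.3150
New interval (same dose) = 19.3 / 0.3150 = 61.27 h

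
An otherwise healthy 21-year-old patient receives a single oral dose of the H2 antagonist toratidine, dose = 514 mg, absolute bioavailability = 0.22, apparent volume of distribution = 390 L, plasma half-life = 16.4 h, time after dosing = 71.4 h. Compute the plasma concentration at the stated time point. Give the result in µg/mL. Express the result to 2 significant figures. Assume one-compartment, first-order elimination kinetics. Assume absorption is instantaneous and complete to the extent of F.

Amount reaching circulation = F × Dose = 0.22 × 514.0 = 113.1 mg
C₀ = F·Dose / Vd = 113.1 / 390 = 0.2900 mg/L
k = ln2 / t½ = 0.693147 / 16.4 = 0.04227 h⁻¹
C = C₀ · e^(−k·t) = 0.2900 × e^(−0.04227 × 71.4)
  = 0.2900 × 0.04890 = 0.01418 mg/L
(0.01418 mg/L = 0.01418 µg/mL)

0.014 µg/mL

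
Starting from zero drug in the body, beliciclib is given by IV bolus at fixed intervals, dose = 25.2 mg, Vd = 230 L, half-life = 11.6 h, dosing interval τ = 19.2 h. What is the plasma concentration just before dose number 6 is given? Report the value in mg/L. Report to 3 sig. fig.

C₀ per dose = Dose / Vd = 25.2 / 230 = 0.1096 mg/L
k = ln2 / t½ = 0.693147 / 11.6 = 0.05975 h⁻¹
Fraction remaining after one interval: r = e^(−kτ) = e^(−0.05975 × 19.2) = 0.3175
Before dose 6, 5 doses have been given (aged 1τ, 2τ, 3τ, 4τ, 5τ).
C_trough = C₀ × (r + r² + … + r^5) = C₀ × r(1−r^5)/(1−r)
        = 0.1096 × 0.3175 × (1 − 0.003226) / (1 − 0.3175) = 0.05082 mg/L

0.0508 mg/L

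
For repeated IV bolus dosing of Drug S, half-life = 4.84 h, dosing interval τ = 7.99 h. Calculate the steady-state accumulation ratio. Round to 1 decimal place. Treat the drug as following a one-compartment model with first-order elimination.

1.5

k = ln2 / t½ = 0.693147 / 4.84 = 0.1432 h⁻¹
e^(−kτ) = e^(−0.1432 × 7.99) = 0.3185
Accumulation ratio R = 1 / (1 − e^(−kτ)) = 1 / (1 − 0.3185) = 1.467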